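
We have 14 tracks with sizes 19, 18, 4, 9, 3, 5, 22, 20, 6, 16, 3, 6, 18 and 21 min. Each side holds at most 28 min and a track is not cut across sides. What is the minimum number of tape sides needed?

Total = 22 + 21 + 20 + 19 + 18 + 18 + 16 + 9 + 6 + 6 + 5 + 4 + 3 + 3 = 170 min.
Lower bound: ⌈170/28⌉ = 7 tape sides.
A packing using 7 tape sides:
  side 1: 22 + 6 = 28
  side 2: 21 + 6 = 27
  side 3: 20 + 5 + 3 = 28
  side 4: 19 + 9 = 28
  side 5: 18 + 4 + 3 = 25
  side 6: 18 = 18
  side 7: 16 = 16
This matches the lower bound, so 7 is optimal.

7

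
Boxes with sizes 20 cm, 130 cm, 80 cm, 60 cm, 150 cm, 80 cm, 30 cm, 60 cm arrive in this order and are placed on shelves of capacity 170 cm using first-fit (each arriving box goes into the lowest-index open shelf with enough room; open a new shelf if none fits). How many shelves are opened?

  20 → shelf 1 (new)  [load 20/170]
  130 → shelf 1  [load 150/170]
  80 → shelf 2 (new)  [load 80/170]
  60 → shelf 2  [load 140/170]
  150 → shelf 3 (new)  [load 150/170]
  80 → shelf 4 (new)  [load 80/170]
  30 → shelf 2  [load 170/170]
  60 → shelf 4  [load 140/170]
4 shelves opened.

4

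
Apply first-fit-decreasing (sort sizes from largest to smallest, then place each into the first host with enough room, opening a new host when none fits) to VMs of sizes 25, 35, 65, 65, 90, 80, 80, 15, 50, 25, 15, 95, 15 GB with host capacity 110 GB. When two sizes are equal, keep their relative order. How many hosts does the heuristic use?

7

Sorted descending: 95, 90, 80, 80, 65, 65, 50, 35, 25, 25, 15, 15, 15.
  95 → host 1 (new)  [load 95/110]
  90 → host 2 (new)  [load 90/110]
  80 → host 3 (new)  [load 80/110]
  80 → host 4 (new)  [load 80/110]
  65 → host 5 (new)  [load 65/110]
  65 → host 6 (new)  [load 65/110]
  50 → host 7 (new)  [load 50/110]
  35 → host 5  [load 100/110]
  25 → host 3  [load 105/110]
  25 → host 4  [load 105/110]
  15 → host 1  [load 110/110]
  15 → host 2  [load 105/110]
  15 → host 6  [load 80/110]
7 hosts opened.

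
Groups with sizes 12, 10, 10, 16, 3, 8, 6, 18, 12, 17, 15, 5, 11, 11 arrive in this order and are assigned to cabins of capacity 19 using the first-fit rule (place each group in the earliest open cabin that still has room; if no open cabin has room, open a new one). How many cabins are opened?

  12 → cabin 1 (new)  [load 12/19]
  10 → cabin 2 (new)  [load 10/19]
  10 → cabin 3 (new)  [load 10/19]
  16 → cabin 4 (new)  [load 16/19]
  3 → cabin 1  [load 15/19]
  8 → cabin 2  [load 18/19]
  6 → cabin 3  [load 16/19]
  18 → cabin 5 (new)  [load 18/19]
  12 → cabin 6 (new)  [load 12/19]
  17 → cabin 7 (new)  [load 17/19]
  15 → cabin 8 (new)  [load 15/19]
  5 → cabin 6  [load 17/19]
  11 → cabin 9 (new)  [load 11/19]
  11 → cabin 10 (new)  [load 11/19]
10 cabins opened.

10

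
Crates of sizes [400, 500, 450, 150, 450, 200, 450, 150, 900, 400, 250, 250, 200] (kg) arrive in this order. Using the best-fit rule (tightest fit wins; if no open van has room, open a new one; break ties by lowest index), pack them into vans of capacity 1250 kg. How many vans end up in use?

4

  400 → van 1 (new)  [load 400/1250]
  500 → van 1  [load 900/1250]
  450 → van 2 (new)  [load 450/1250]
  150 → van 1  [load 1050/1250]
  450 → van 2  [load 900/1250]
  200 → van 1  [load 1250/1250]
  450 → van 3 (new)  [load 450/1250]
  150 → van 2  [load 1050/1250]
  900 → van 4 (new)  [load 900/1250]
  400 → van 3  [load 850/1250]
  250 → van 4  [load 1150/1250]
  250 → van 3  [load 1100/1250]
  200 → van 2  [load 1250/1250]
4 vans opened.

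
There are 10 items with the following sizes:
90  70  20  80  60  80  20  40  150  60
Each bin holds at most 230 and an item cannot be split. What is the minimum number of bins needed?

Total = 150 + 90 + 80 + 80 + 70 + 60 + 60 + 40 + 20 + 20 = 670.
Lower bound: ⌈670/230⌉ = 3 bins.
A packing using 3 bins:
  bin 1: 150 + 80 = 230
  bin 2: 90 + 80 + 60 = 230
  bin 3: 70 + 60 + 40 + 20 + 20 = 210
This matches the lower bound, so 3 is optimal.

3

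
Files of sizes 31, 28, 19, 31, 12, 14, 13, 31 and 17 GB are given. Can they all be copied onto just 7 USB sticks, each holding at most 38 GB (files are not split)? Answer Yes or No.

A valid assignment using 7 USB sticks:
  USB stick 1: 31 = 31
  USB stick 2: 31 = 31
  USB stick 3: 31 = 31
  USB stick 4: 28 = 28
  USB stick 5: 19 + 17 = 36
  USB stick 6: 14 + 13 = 27
  USB stick 7: 12 = 12
Every load is within 38 GB, so 7 USB sticks suffice.

Yes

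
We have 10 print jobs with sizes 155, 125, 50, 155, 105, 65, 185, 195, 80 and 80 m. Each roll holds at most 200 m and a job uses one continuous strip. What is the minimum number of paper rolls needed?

7

Total = 195 + 185 + 155 + 155 + 125 + 105 + 80 + 80 + 65 + 50 = 1195 m.
Lower bound: ⌈1195/200⌉ = 6 paper rolls.
A packing using 7 paper rolls:
  roll 1: 195 = 195
  roll 2: 185 = 185
  roll 3: 155 = 155
  roll 4: 155 = 155
  roll 5: 125 + 65 = 190
  roll 6: 105 + 80 = 185
  roll 7: 80 + 50 = 130
No arrangement into 6 paper rolls stays within capacity, so 7 is optimal.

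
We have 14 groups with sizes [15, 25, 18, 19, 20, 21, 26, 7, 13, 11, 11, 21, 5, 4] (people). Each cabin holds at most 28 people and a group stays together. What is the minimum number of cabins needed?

9

Total = 26 + 25 + 21 + 21 + 20 + 19 + 18 + 15 + 13 + 11 + 11 + 7 + 5 + 4 = 216 people.
Lower bound: ⌈216/28⌉ = 8 cabins.
A packing using 9 cabins:
  cabin 1: 26 = 26
  cabin 2: 25 = 25
  cabin 3: 21 + 7 = 28
  cabin 4: 21 + 5 = 26
  cabin 5: 20 + 4 = 24
  cabin 6: 19 = 19
  cabin 7: 18 = 18
  cabin 8: 15 + 13 = 28
  cabin 9: 11 + 11 = 22
No arrangement into 8 cabins stays within capacity, so 9 is optimal.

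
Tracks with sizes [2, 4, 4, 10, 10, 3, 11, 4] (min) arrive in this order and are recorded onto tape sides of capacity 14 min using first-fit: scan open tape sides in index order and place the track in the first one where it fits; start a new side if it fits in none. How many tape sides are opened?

  2 → side 1 (new)  [load 2/14]
  4 → side 1  [load 6/14]
  4 → side 1  [load 10/14]
  10 → side 2 (new)  [load 10/14]
  10 → side 3 (new)  [load 10/14]
  3 → side 1  [load 13/14]
  11 → side 4 (new)  [load 11/14]
  4 → side 2  [load 14/14]
4 tape sides opened.

4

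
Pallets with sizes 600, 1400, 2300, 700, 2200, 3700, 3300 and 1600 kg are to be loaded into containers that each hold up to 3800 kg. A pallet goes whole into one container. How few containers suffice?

5

Total = 3700 + 3300 + 2300 + 2200 + 1600 + 1400 + 700 + 600 = 15800 kg.
Lower bound: ⌈15800/3800⌉ = 5 containers.
A packing using 5 containers:
  container 1: 3700 = 3700
  container 2: 3300 = 3300
  container 3: 2300 + 1400 = 3700
  container 4: 2200 + 1600 = 3800
  container 5: 700 + 600 = 1300
This matches the lower bound, so 5 is optimal.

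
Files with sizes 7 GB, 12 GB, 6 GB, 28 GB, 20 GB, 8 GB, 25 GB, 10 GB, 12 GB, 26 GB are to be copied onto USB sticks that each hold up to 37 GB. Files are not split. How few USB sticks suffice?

5

Total = 28 + 26 + 25 + 20 + 12 + 12 + 10 + 8 + 7 + 6 = 154 GB.
Lower bound: ⌈154/37⌉ = 5 USB sticks.
A packing using 5 USB sticks:
  USB stick 1: 28 + 8 = 36
  USB stick 2: 26 + 10 = 36
  USB stick 3: 25 + 12 = 37
  USB stick 4: 20 + 12 = 32
  USB stick 5: 7 + 6 = 13
This matches the lower bound, so 5 is optimal.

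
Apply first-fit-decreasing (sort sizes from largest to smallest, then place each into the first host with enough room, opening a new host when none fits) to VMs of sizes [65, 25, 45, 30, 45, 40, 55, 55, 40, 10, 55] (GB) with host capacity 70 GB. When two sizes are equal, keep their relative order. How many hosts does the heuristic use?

8

Sorted descending: 65, 55, 55, 55, 45, 45, 40, 40, 30, 25, 10.
  65 → host 1 (new)  [load 65/70]
  55 → host 2 (new)  [load 55/70]
  55 → host 3 (new)  [load 55/70]
  55 → host 4 (new)  [load 55/70]
  45 → host 5 (new)  [load 45/70]
  45 → host 6 (new)  [load 45/70]
  40 → host 7 (new)  [load 40/70]
  40 → host 8 (new)  [load 40/70]
  30 → host 7  [load 70/70]
  25 → host 5  [load 70/70]
  10 → host 2  [load 65/70]
8 hosts opened.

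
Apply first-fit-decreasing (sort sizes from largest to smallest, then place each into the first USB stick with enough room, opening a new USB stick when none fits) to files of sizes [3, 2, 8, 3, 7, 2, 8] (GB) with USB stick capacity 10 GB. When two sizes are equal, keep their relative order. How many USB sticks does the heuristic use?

4

Sorted descending: 8, 8, 7, 3, 3, 2, 2.
  8 → USB stick 1 (new)  [load 8/10]
  8 → USB stick 2 (new)  [load 8/10]
  7 → USB stick 3 (new)  [load 7/10]
  3 → USB stick 3  [load 10/10]
  3 → USB stick 4 (new)  [load 3/10]
  2 → USB stick 1  [load 10/10]
  2 → USB stick 2  [load 10/10]
4 USB sticks opened.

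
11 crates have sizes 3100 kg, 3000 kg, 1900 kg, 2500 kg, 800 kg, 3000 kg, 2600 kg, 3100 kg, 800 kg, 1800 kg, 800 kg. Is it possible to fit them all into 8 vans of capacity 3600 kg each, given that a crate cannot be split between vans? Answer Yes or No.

A valid assignment using 8 vans:
  van 1: 3100 = 3100
  van 2: 3100 = 3100
  van 3: 3000 = 3000
  van 4: 3000 = 3000
  van 5: 2600 + 800 = 3400
  van 6: 2500 + 800 = 3300
  van 7: 1900 + 800 = 2700
  van 8: 1800 = 1800
Every load is within 3600 kg, so 8 vans suffice.

Yes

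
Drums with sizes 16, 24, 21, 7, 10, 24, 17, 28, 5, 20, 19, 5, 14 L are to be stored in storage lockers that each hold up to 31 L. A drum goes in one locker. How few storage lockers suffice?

8

Total = 28 + 24 + 24 + 21 + 20 + 19 + 17 + 16 + 14 + 10 + 7 + 5 + 5 = 210 L.
Lower bound: ⌈210/31⌉ = 7 storage lockers.
Also, 8 drums each exceed 31/2 L, and no two of those can share a locker, so at least 8 storage lockers are needed.
A packing using 8 storage lockers:
  locker 1: 28 = 28
  locker 2: 24 + 7 = 31
  locker 3: 24 + 5 = 29
  locker 4: 21 + 10 = 31
  locker 5: 20 + 5 = 25
  locker 6: 19 = 19
  locker 7: 17 + 14 = 31
  locker 8: 16 = 16
This matches the lower bound, so 8 is optimal.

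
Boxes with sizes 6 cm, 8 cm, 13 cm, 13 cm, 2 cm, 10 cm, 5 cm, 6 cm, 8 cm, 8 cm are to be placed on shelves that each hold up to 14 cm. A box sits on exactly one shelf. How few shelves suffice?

Total = 13 + 13 + 10 + 8 + 8 + 8 + 6 + 6 + 5 + 2 = 79 cm.
Lower bound: ⌈79/14⌉ = 6 shelves.
A packing using 6 shelves:
  shelf 1: 13 = 13
  shelf 2: 13 = 13
  shelf 3: 10 + 2 = 12
  shelf 4: 8 + 6 = 14
  shelf 5: 8 + 6 = 14
  shelf 6: 8 + 5 = 13
This matches the lower bound, so 6 is optimal.

6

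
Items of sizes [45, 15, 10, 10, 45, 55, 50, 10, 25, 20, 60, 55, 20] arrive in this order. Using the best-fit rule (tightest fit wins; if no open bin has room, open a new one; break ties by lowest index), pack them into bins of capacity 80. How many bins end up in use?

6

  45 → bin 1 (new)  [load 45/80]
  15 → bin 1  [load 60/80]
  10 → bin 1  [load 70/80]
  10 → bin 1  [load 80/80]
  45 → bin 2 (new)  [load 45/80]
  55 → bin 3 (new)  [load 55/80]
  50 → bin 4 (new)  [load 50/80]
  10 → bin 3  [load 65/80]
  25 → bin 4  [load 75/80]
  20 → bin 2  [load 65/80]
  60 → bin 5 (new)  [load 60/80]
  55 → bin 6 (new)  [load 55/80]
  20 → bin 5  [load 80/80]
6 bins opened.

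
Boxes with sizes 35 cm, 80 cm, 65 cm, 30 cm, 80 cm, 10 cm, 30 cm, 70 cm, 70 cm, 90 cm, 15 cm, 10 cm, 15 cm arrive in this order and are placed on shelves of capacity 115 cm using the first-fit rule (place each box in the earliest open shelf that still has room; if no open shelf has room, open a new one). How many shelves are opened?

  35 → shelf 1 (new)  [load 35/115]
  80 → shelf 1  [load 115/115]
  65 → shelf 2 (new)  [load 65/115]
  30 → shelf 2  [load 95/115]
  80 → shelf 3 (new)  [load 80/115]
  10 → shelf 2  [load 105/115]
  30 → shelf 3  [load 110/115]
  70 → shelf 4 (new)  [load 70/115]
  70 → shelf 5 (new)  [load 70/115]
  90 → shelf 6 (new)  [load 90/115]
  15 → shelf 4  [load 85/115]
  10 → shelf 2  [load 115/115]
  15 → shelf 4  [load 100/115]
6 shelves opened.

6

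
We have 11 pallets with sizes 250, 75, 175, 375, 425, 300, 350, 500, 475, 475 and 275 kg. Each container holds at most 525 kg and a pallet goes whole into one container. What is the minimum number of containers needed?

8

Total = 500 + 475 + 475 + 425 + 375 + 350 + 300 + 275 + 250 + 175 + 75 = 3675 kg.
Lower bound: ⌈3675/525⌉ = 7 containers.
Also, 8 pallets each exceed 525/2 kg, and no two of those can share a container, so at least 8 containers are needed.
A packing using 8 containers:
  container 1: 500 = 500
  container 2: 475 = 475
  container 3: 475 = 475
  container 4: 425 + 75 = 500
  container 5: 375 = 375
  container 6: 350 + 175 = 525
  container 7: 300 = 300
  container 8: 275 + 250 = 525
This matches the lower bound, so 8 is optimal.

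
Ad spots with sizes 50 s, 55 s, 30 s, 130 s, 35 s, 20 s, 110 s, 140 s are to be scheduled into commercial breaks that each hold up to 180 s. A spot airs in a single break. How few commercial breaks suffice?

Total = 140 + 130 + 110 + 55 + 50 + 35 + 30 + 20 = 570 s.
Lower bound: ⌈570/180⌉ = 4 commercial breaks.
A packing using 4 commercial breaks:
  break 1: 140 + 35 = 175
  break 2: 130 + 50 = 180
  break 3: 110 + 55 = 165
  break 4: 30 + 20 = 50
This matches the lower bound, so 4 is optimal.

4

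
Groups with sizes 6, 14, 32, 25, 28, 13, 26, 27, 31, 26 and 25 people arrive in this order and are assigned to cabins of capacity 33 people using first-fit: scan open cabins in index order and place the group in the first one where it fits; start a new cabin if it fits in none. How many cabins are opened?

9

  6 → cabin 1 (new)  [load 6/33]
  14 → cabin 1  [load 20/33]
  32 → cabin 2 (new)  [load 32/33]
  25 → cabin 3 (new)  [load 25/33]
  28 → cabin 4 (new)  [load 28/33]
  13 → cabin 1  [load 33/33]
  26 → cabin 5 (new)  [load 26/33]
  27 → cabin 6 (new)  [load 27/33]
  31 → cabin 7 (new)  [load 31/33]
  26 → cabin 8 (new)  [load 26/33]
  25 → cabin 9 (new)  [load 25/33]
9 cabins opened.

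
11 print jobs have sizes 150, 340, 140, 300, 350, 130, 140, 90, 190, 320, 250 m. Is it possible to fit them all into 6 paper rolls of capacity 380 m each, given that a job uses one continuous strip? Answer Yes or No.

No

Total = 2400 m; ⌈2400/380⌉ = 7.
At least 7 paper rolls are required, but only 6 are allowed.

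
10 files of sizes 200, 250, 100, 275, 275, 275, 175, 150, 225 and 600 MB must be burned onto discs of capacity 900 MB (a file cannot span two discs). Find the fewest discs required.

3

Total = 600 + 275 + 275 + 275 + 250 + 225 + 200 + 175 + 150 + 100 = 2525 MB.
Lower bound: ⌈2525/900⌉ = 3 discs.
A packing using 3 discs:
  disc 1: 600 + 275 = 875
  disc 2: 275 + 275 + 250 + 100 = 900
  disc 3: 225 + 200 + 175 + 150 = 750
This matches the lower bound, so 3 is optimal.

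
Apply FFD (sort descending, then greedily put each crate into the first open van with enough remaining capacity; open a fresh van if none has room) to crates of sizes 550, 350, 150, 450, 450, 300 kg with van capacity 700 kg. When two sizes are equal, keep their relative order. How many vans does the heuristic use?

4

Sorted descending: 550, 450, 450, 350, 300, 150.
  550 → van 1 (new)  [load 550/700]
  450 → van 2 (new)  [load 450/700]
  450 → van 3 (new)  [load 450/700]
  350 → van 4 (new)  [load 350/700]
  300 → van 4  [load 650/700]
  150 → van 1  [load 700/700]
4 vans opened.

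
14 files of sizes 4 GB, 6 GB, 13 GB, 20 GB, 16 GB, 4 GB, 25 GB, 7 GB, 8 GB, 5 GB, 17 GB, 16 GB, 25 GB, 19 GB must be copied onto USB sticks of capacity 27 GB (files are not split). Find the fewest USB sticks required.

Total = 25 + 25 + 20 + 19 + 17 + 16 + 16 + 13 + 8 + 7 + 6 + 5 + 4 + 4 = 185 GB.
Lower bound: ⌈185/27⌉ = 7 USB sticks.
A packing using 8 USB sticks:
  USB stick 1: 25 = 25
  USB stick 2: 25 = 25
  USB stick 3: 20 + 7 = 27
  USB stick 4: 19 + 8 = 27
  USB stick 5: 17 + 6 + 4 = 27
  USB stick 6: 16 + 5 + 4 = 25
  USB stick 7: 16 = 16
  USB stick 8: 13 = 13
No arrangement into 7 USB sticks stays within capacity, so 8 is optimal.

8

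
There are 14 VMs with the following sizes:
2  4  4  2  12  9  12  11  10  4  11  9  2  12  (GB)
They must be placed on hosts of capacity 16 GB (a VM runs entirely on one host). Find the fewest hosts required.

8

Total = 12 + 12 + 12 + 11 + 11 + 10 + 9 + 9 + 4 + 4 + 4 + 2 + 2 + 2 = 104 GB.
Lower bound: ⌈104/16⌉ = 7 hosts.
Also, 8 VMs each exceed 8 GB, and no two of those can share a host, so at least 8 hosts are needed.
A packing using 8 hosts:
  host 1: 12 + 4 = 16
  host 2: 12 + 4 = 16
  host 3: 12 + 4 = 16
  host 4: 11 + 2 + 2 = 15
  host 5: 11 + 2 = 13
  host 6: 10 = 10
  host 7: 9 = 9
  host 8: 9 = 9
This matches the lower bound, so 8 is optimal.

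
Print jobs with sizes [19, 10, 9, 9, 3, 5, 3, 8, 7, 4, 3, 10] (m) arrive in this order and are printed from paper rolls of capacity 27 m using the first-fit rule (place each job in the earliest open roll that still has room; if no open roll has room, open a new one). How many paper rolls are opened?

4

  19 → roll 1 (new)  [load 19/27]
  10 → roll 2 (new)  [load 10/27]
  9 → roll 2  [load 19/27]
  9 → roll 3 (new)  [load 9/27]
  3 → roll 1  [load 22/27]
  5 → roll 1  [load 27/27]
  3 → roll 2  [load 22/27]
  8 → roll 3  [load 17/27]
  7 → roll 3  [load 24/27]
  4 → roll 2  [load 26/27]
  3 → roll 3  [load 27/27]
  10 → roll 4 (new)  [load 10/27]
4 paper rolls opened.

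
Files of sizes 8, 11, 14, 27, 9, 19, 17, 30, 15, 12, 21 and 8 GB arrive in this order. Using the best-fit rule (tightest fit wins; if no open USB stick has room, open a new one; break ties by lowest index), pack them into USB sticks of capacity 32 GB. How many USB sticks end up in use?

7

  8 → USB stick 1 (new)  [load 8/32]
  11 → USB stick 1  [load 19/32]
  14 → USB stick 2 (new)  [load 14/32]
  27 → USB stick 3 (new)  [load 27/32]
  9 → USB stick 1  [load 28/32]
  19 → USB stick 4 (new)  [load 19/32]
  17 → USB stick 2  [load 31/32]
  30 → USB stick 5 (new)  [load 30/32]
  15 → USB stick 6 (new)  [load 15/32]
  12 → USB stick 4  [load 31/32]
  21 → USB stick 7 (new)  [load 21/32]
  8 → USB stick 7  [load 29/32]
7 USB sticks opened.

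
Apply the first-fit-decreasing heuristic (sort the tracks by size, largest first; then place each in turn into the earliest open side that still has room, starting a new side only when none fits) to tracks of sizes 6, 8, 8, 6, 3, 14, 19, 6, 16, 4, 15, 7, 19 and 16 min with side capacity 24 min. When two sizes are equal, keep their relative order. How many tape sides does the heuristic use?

7

Sorted descending: 19, 19, 16, 16, 15, 14, 8, 8, 7, 6, 6, 6, 4, 3.
  19 → side 1 (new)  [load 19/24]
  19 → side 2 (new)  [load 19/24]
  16 → side 3 (new)  [load 16/24]
  16 → side 4 (new)  [load 16/24]
  15 → side 5 (new)  [load 15/24]
  14 → side 6 (new)  [load 14/24]
  8 → side 3  [load 24/24]
  8 → side 4  [load 24/24]
  7 → side 5  [load 22/24]
  6 → side 6  [load 20/24]
  6 → side 7 (new)  [load 6/24]
  6 → side 7  [load 12/24]
  4 → side 1  [load 23/24]
  3 → side 2  [load 22/24]
7 tape sides opened.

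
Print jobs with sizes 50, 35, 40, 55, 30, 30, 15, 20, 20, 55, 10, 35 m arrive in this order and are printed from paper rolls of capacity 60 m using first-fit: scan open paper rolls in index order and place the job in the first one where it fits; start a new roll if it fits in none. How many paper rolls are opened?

  50 → roll 1 (new)  [load 50/60]
  35 → roll 2 (new)  [load 35/60]
  40 → roll 3 (new)  [load 40/60]
  55 → roll 4 (new)  [load 55/60]
  30 → roll 5 (new)  [load 30/60]
  30 → roll 5  [load 60/60]
  15 → roll 2  [load 50/60]
  20 → roll 3  [load 60/60]
  20 → roll 6 (new)  [load 20/60]
  55 → roll 7 (new)  [load 55/60]
  10 → roll 1  [load 60/60]
  35 → roll 6  [load 55/60]
7 paper rolls opened.

7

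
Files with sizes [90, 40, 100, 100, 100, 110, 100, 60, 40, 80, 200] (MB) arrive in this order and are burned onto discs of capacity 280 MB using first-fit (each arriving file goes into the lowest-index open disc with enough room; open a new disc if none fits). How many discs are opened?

  90 → disc 1 (new)  [load 90/280]
  40 → disc 1  [load 130/280]
  100 → disc 1  [load 230/280]
  100 → disc 2 (new)  [load 100/280]
  100 → disc 2  [load 200/280]
  110 → disc 3 (new)  [load 110/280]
  100 → disc 3  [load 210/280]
  60 → disc 2  [load 260/280]
  40 → disc 1  [load 270/280]
  80 → disc 4 (new)  [load 80/280]
  200 → disc 4  [load 280/280]
4 discs opened.

4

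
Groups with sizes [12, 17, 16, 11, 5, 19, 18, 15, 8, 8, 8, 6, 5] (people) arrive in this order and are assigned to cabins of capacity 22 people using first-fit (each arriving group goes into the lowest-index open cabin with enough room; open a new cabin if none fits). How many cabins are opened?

8

  12 → cabin 1 (new)  [load 12/22]
  17 → cabin 2 (new)  [load 17/22]
  16 → cabin 3 (new)  [load 16/22]
  11 → cabin 4 (new)  [load 11/22]
  5 → cabin 1  [load 17/22]
  19 → cabin 5 (new)  [load 19/22]
  18 → cabin 6 (new)  [load 18/22]
  15 → cabin 7 (new)  [load 15/22]
  8 → cabin 4  [load 19/22]
  8 → cabin 8 (new)  [load 8/22]
  8 → cabin 8  [load 16/22]
  6 → cabin 3  [load 22/22]
  5 → cabin 1  [load 22/22]
8 cabins opened.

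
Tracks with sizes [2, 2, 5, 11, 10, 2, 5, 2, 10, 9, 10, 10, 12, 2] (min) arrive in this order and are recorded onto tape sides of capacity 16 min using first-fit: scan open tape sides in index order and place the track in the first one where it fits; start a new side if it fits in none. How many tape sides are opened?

  2 → side 1 (new)  [load 2/16]
  2 → side 1  [load 4/16]
  5 → side 1  [load 9/16]
  11 → side 2 (new)  [load 11/16]
  10 → side 3 (new)  [load 10/16]
  2 → side 1  [load 11/16]
  5 → side 1  [load 16/16]
  2 → side 2  [load 13/16]
  10 → side 4 (new)  [load 10/16]
  9 → side 5 (new)  [load 9/16]
  10 → side 6 (new)  [load 10/16]
  10 → side 7 (new)  [load 10/16]
  12 → side 8 (new)  [load 12/16]
  2 → side 2  [load 15/16]
8 tape sides opened.

8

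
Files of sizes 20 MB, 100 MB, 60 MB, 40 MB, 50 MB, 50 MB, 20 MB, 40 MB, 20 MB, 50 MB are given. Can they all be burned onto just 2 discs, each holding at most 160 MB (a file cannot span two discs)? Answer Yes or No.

No

Total = 450 MB; ⌈450/160⌉ = 3.
At least 3 discs are required, but only 2 are allowed.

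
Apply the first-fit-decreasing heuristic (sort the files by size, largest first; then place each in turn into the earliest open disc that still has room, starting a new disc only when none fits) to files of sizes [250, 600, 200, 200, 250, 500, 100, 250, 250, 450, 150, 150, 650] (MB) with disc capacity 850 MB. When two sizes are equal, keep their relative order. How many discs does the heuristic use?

Sorted descending: 650, 600, 500, 450, 250, 250, 250, 250, 200, 200, 150, 150, 100.
  650 → disc 1 (new)  [load 650/850]
  600 → disc 2 (new)  [load 600/850]
  500 → disc 3 (new)  [load 500/850]
  450 → disc 4 (new)  [load 450/850]
  250 → disc 2  [load 850/850]
  250 → disc 3  [load 750/850]
  250 → disc 4  [load 700/850]
  250 → disc 5 (new)  [load 250/850]
  200 → disc 1  [load 850/850]
  200 → disc 5  [load 450/850]
  150 → disc 4  [load 850/850]
  150 → disc 5  [load 600/850]
  100 → disc 3  [load 850/850]
5 discs opened.

5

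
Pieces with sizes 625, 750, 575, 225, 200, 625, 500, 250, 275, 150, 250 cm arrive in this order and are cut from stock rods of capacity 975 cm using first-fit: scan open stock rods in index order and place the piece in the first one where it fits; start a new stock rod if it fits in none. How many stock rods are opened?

5

  625 → stock rod 1 (new)  [load 625/975]
  750 → stock rod 2 (new)  [load 750/975]
  575 → stock rod 3 (new)  [load 575/975]
  225 → stock rod 1  [load 850/975]
  200 → stock rod 2  [load 950/975]
  625 → stock rod 4 (new)  [load 625/975]
  500 → stock rod 5 (new)  [load 500/975]
  250 → stock rod 3  [load 825/975]
  275 → stock rod 4  [load 900/975]
  150 → stock rod 3  [load 975/975]
  250 → stock rod 5  [load 750/975]
5 stock rods opened.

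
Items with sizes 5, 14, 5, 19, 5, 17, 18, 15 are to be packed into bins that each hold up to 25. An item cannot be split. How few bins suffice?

5

Total = 19 + 18 + 17 + 15 + 14 + 5 + 5 + 5 = 98.
Lower bound: ⌈98/25⌉ = 4 bins.
Also, 5 items each exceed 25/2, and no two of those can share a bin, so at least 5 bins are needed.
A packing using 5 bins:
  bin 1: 19 + 5 = 24
  bin 2: 18 + 5 = 23
  bin 3: 17 + 5 = 22
  bin 4: 15 = 15
  bin 5: 14 = 14
This matches the lower bound, so 5 is optimal.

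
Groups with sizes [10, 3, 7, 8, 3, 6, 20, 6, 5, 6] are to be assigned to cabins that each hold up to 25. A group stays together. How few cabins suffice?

Total = 20 + 10 + 8 + 7 + 6 + 6 + 6 + 5 + 3 + 3 = 74.
Lower bound: ⌈74/25⌉ = 3 cabins.
A packing using 3 cabins:
  cabin 1: 20 + 5 = 25
  cabin 2: 10 + 8 + 7 = 25
  cabin 3: 6 + 6 + 6 + 3 + 3 = 24
This matches the lower bound, so 3 is optimal.

3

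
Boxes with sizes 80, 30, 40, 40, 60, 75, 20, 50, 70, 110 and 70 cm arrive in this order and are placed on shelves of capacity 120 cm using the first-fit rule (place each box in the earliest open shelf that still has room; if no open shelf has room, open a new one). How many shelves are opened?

7

  80 → shelf 1 (new)  [load 80/120]
  30 → shelf 1  [load 110/120]
  40 → shelf 2 (new)  [load 40/120]
  40 → shelf 2  [load 80/120]
  60 → shelf 3 (new)  [load 60/120]
  75 → shelf 4 (new)  [load 75/120]
  20 → shelf 2  [load 100/120]
  50 → shelf 3  [load 110/120]
  70 → shelf 5 (new)  [load 70/120]
  110 → shelf 6 (new)  [load 110/120]
  70 → shelf 7 (new)  [load 70/120]
7 shelves opened.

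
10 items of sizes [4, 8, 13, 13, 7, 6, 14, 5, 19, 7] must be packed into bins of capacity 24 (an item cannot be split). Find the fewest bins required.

5

Total = 19 + 14 + 13 + 13 + 8 + 7 + 7 + 6 + 5 + 4 = 96.
Lower bound: ⌈96/24⌉ = 4 bins.
A packing using 5 bins:
  bin 1: 19 + 5 = 24
  bin 2: 14 + 8 = 22
  bin 3: 13 + 7 + 4 = 24
  bin 4: 13 + 7 = 20
  bin 5: 6 = 6
No arrangement into 4 bins stays within capacity, so 5 is optimal.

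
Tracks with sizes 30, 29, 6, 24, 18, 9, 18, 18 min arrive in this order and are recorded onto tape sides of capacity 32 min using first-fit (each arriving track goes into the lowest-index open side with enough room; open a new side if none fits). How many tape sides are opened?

  30 → side 1 (new)  [load 30/32]
  29 → side 2 (new)  [load 29/32]
  6 → side 3 (new)  [load 6/32]
  24 → side 3  [load 30/32]
  18 → side 4 (new)  [load 18/32]
  9 → side 4  [load 27/32]
  18 → side 5 (new)  [load 18/32]
  18 → side 6 (new)  [load 18/32]
6 tape sides opened.

6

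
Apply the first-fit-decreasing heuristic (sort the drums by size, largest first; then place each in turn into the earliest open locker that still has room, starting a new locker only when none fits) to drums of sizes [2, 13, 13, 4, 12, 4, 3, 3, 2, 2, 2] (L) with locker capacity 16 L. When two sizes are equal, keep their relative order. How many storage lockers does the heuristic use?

4

Sorted descending: 13, 13, 12, 4, 4, 3, 3, 2, 2, 2, 2.
  13 → locker 1 (new)  [load 13/16]
  13 → locker 2 (new)  [load 13/16]
  12 → locker 3 (new)  [load 12/16]
  4 → locker 3  [load 16/16]
  4 → locker 4 (new)  [load 4/16]
  3 → locker 1  [load 16/16]
  3 → locker 2  [load 16/16]
  2 → locker 4  [load 6/16]
  2 → locker 4  [load 8/16]
  2 → locker 4  [load 10/16]
  2 → locker 4  [load 12/16]
4 storage lockers opened.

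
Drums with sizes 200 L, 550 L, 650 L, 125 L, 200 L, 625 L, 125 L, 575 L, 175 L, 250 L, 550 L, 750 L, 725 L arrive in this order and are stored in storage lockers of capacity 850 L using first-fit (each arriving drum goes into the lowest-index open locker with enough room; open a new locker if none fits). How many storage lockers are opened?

8

  200 → locker 1 (new)  [load 200/850]
  550 → locker 1  [load 750/850]
  650 → locker 2 (new)  [load 650/850]
  125 → locker 2  [load 775/850]
  200 → locker 3 (new)  [load 200/850]
  625 → locker 3  [load 825/850]
  125 → locker 4 (new)  [load 125/850]
  575 → locker 4  [load 700/850]
  175 → locker 5 (new)  [load 175/850]
  250 → locker 5  [load 425/850]
  550 → locker 6 (new)  [load 550/850]
  750 → locker 7 (new)  [load 750/850]
  725 → locker 8 (new)  [load 725/850]
8 storage lockers opened.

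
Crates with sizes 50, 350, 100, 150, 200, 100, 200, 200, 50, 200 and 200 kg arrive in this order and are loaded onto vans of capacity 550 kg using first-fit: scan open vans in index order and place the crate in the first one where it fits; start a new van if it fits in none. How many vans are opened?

  50 → van 1 (new)  [load 50/550]
  350 → van 1  [load 400/550]
  100 → van 1  [load 500/550]
  150 → van 2 (new)  [load 150/550]
  200 → van 2  [load 350/550]
  100 → van 2  [load 450/550]
  200 → van 3 (new)  [load 200/550]
  200 → van 3  [load 400/550]
  50 → van 1  [load 550/550]
  200 → van 4 (new)  [load 200/550]
  200 → van 4  [load 400/550]
4 vans opened.

4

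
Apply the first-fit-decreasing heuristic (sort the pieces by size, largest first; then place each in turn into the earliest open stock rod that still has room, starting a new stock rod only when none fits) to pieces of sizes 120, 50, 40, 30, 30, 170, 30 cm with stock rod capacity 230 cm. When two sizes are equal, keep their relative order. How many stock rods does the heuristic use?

3

Sorted descending: 170, 120, 50, 40, 30, 30, 30.
  170 → stock rod 1 (new)  [load 170/230]
  120 → stock rod 2 (new)  [load 120/230]
  50 → stock rod 1  [load 220/230]
  40 → stock rod 2  [load 160/230]
  30 → stock rod 2  [load 190/230]
  30 → stock rod 2  [load 220/230]
  30 → stock rod 3 (new)  [load 30/230]
3 stock rods opened.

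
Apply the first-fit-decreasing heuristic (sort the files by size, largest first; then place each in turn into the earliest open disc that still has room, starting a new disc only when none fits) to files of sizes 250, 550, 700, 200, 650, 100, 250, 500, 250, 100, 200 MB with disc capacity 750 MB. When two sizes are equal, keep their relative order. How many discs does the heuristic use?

Sorted descending: 700, 650, 550, 500, 250, 250, 250, 200, 200, 100, 100.
  700 → disc 1 (new)  [load 700/750]
  650 → disc 2 (new)  [load 650/750]
  550 → disc 3 (new)  [load 550/750]
  500 → disc 4 (new)  [load 500/750]
  250 → disc 4  [load 750/750]
  250 → disc 5 (new)  [load 250/750]
  250 → disc 5  [load 500/750]
  200 → disc 3  [load 750/750]
  200 → disc 5  [load 700/750]
  100 → disc 2  [load 750/750]
  100 → disc 6 (new)  [load 100/750]
6 discs opened.

6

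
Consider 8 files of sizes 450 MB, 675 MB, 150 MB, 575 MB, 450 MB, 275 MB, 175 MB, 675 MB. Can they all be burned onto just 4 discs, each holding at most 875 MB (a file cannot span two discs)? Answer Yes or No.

Total = 3425 MB; ⌈3425/875⌉ = 4.
5 files each exceed half the capacity and cannot share a disc, forcing at least 5 discs.
At least 5 discs are required, but only 4 are allowed.

No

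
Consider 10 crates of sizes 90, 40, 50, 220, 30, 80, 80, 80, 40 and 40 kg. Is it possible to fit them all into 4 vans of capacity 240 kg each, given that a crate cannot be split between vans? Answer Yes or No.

Yes

A valid assignment using 4 vans:
  van 1: 220 = 220
  van 2: 90 + 80 + 50 = 220
  van 3: 80 + 80 + 40 + 40 = 240
  van 4: 40 + 30 = 70
Every load is within 240 kg, so 4 vans suffice.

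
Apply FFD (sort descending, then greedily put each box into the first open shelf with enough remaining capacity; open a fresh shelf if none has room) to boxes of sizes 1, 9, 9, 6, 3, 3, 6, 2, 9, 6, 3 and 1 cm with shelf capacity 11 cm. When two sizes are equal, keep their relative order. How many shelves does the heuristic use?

Sorted descending: 9, 9, 9, 6, 6, 6, 3, 3, 3, 2, 1, 1.
  9 → shelf 1 (new)  [load 9/11]
  9 → shelf 2 (new)  [load 9/11]
  9 → shelf 3 (new)  [load 9/11]
  6 → shelf 4 (new)  [load 6/11]
  6 → shelf 5 (new)  [load 6/11]
  6 → shelf 6 (new)  [load 6/11]
  3 → shelf 4  [load 9/11]
  3 → shelf 5  [load 9/11]
  3 → shelf 6  [load 9/11]
  2 → shelf 1  [load 11/11]
  1 → shelf 2  [load 10/11]
  1 → shelf 2  [load 11/11]
6 shelves opened.

6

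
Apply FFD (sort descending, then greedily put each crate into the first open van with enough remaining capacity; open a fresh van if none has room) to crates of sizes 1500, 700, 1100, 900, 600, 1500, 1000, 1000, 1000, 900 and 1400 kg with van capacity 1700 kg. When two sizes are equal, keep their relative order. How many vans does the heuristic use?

9

Sorted descending: 1500, 1500, 1400, 1100, 1000, 1000, 1000, 900, 900, 700, 600.
  1500 → van 1 (new)  [load 1500/1700]
  1500 → van 2 (new)  [load 1500/1700]
  1400 → van 3 (new)  [load 1400/1700]
  1100 → van 4 (new)  [load 1100/1700]
  1000 → van 5 (new)  [load 1000/1700]
  1000 → van 6 (new)  [load 1000/1700]
  1000 → van 7 (new)  [load 1000/1700]
  900 → van 8 (new)  [load 900/1700]
  900 → van 9 (new)  [load 900/1700]
  700 → van 5  [load 1700/1700]
  600 → van 4  [load 1700/1700]
9 vans opened.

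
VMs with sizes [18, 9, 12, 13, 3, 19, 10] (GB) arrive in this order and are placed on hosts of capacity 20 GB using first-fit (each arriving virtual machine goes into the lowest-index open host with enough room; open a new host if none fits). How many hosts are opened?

6

  18 → host 1 (new)  [load 18/20]
  9 → host 2 (new)  [load 9/20]
  12 → host 3 (new)  [load 12/20]
  13 → host 4 (new)  [load 13/20]
  3 → host 2  [load 12/20]
  19 → host 5 (new)  [load 19/20]
  10 → host 6 (new)  [load 10/20]
6 hosts opened.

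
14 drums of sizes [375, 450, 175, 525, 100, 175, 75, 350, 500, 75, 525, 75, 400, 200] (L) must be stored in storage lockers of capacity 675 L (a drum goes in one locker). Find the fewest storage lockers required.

Total = 525 + 525 + 500 + 450 + 400 + 375 + 350 + 200 + 175 + 175 + 100 + 75 + 75 + 75 = 4000 L.
Lower bound: ⌈4000/675⌉ = 6 storage lockers.
Also, 7 drums each exceed 675/2 L, and no two of those can share a locker, so at least 7 storage lockers are needed.
A packing using 7 storage lockers:
  locker 1: 525 + 100 = 625
  locker 2: 525 + 75 + 75 = 675
  locker 3: 500 + 175 = 675
  locker 4: 450 + 200 = 650
  locker 5: 400 + 175 + 75 = 650
  locker 6: 375 = 375
  locker 7: 350 = 350
This matches the lower bound, so 7 is optimal.

7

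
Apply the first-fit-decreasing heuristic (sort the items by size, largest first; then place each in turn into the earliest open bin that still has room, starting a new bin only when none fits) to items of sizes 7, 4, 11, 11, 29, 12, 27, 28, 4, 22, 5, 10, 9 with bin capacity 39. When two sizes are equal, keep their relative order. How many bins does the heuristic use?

5

Sorted descending: 29, 28, 27, 22, 12, 11, 11, 10, 9, 7, 5, 4, 4.
  29 → bin 1 (new)  [load 29/39]
  28 → bin 2 (new)  [load 28/39]
  27 → bin 3 (new)  [load 27/39]
  22 → bin 4 (new)  [load 22/39]
  12 → bin 3  [load 39/39]
  11 → bin 2  [load 39/39]
  11 → bin 4  [load 33/39]
  10 → bin 1  [load 39/39]
  9 → bin 5 (new)  [load 9/39]
  7 → bin 5  [load 16/39]
  5 → bin 4  [load 38/39]
  4 → bin 5  [load 20/39]
  4 → bin 5  [load 24/39]
5 bins opened.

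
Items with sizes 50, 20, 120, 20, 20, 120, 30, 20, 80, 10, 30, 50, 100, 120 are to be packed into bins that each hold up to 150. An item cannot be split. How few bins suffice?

Total = 120 + 120 + 120 + 100 + 80 + 50 + 50 + 30 + 30 + 20 + 20 + 20 + 20 + 10 = 790.
Lower bound: ⌈790/150⌉ = 6 bins.
A packing using 6 bins:
  bin 1: 120 + 30 = 150
  bin 2: 120 + 30 = 150
  bin 3: 120 + 20 + 10 = 150
  bin 4: 100 + 50 = 150
  bin 5: 80 + 50 + 20 = 150
  bin 6: 20 + 20 = 40
This matches the lower bound, so 6 is optimal.

6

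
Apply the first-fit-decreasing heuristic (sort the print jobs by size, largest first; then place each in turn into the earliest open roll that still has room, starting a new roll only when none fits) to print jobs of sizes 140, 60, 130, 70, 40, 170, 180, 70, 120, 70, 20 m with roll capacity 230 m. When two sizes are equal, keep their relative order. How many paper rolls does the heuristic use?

Sorted descending: 180, 170, 140, 130, 120, 70, 70, 70, 60, 40, 20.
  180 → roll 1 (new)  [load 180/230]
  170 → roll 2 (new)  [load 170/230]
  140 → roll 3 (new)  [load 140/230]
  130 → roll 4 (new)  [load 130/230]
  120 → roll 5 (new)  [load 120/230]
  70 → roll 3  [load 210/230]
  70 → roll 4  [load 200/230]
  70 → roll 5  [load 190/230]
  60 → roll 2  [load 230/230]
  40 → roll 1  [load 220/230]
  20 → roll 3  [load 230/230]
5 paper rolls opened.

5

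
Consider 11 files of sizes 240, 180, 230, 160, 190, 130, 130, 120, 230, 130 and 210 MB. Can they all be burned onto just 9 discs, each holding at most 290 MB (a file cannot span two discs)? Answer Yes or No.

A valid assignment using 9 discs:
  disc 1: 240 = 240
  disc 2: 230 = 230
  disc 3: 230 = 230
  disc 4: 210 = 210
  disc 5: 190 = 190
  disc 6: 180 = 180
  disc 7: 160 + 130 = 290
  disc 8: 130 + 130 = 260
  disc 9: 120 = 120
Every load is within 290 MB, so 9 discs suffice.

Yes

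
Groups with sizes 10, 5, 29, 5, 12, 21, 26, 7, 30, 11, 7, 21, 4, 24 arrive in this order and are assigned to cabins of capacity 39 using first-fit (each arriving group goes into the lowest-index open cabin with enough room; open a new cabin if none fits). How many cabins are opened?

7

  10 → cabin 1 (new)  [load 10/39]
  5 → cabin 1  [load 15/39]
  29 → cabin 2 (new)  [load 29/39]
  5 → cabin 1  [load 20/39]
  12 → cabin 1  [load 32/39]
  21 → cabin 3 (new)  [load 21/39]
  26 → cabin 4 (new)  [load 26/39]
  7 → cabin 1  [load 39/39]
  30 → cabin 5 (new)  [load 30/39]
  11 → cabin 3  [load 32/39]
  7 → cabin 2  [load 36/39]
  21 → cabin 6 (new)  [load 21/39]
  4 → cabin 3  [load 36/39]
  24 → cabin 7 (new)  [load 24/39]
7 cabins opened.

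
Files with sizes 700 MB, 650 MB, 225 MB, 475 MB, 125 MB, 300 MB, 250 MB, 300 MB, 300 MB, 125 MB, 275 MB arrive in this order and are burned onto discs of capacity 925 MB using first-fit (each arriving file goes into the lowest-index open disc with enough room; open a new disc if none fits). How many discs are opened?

5

  700 → disc 1 (new)  [load 700/925]
  650 → disc 2 (new)  [load 650/925]
  225 → disc 1  [load 925/925]
  475 → disc 3 (new)  [load 475/925]
  125 → disc 2  [load 775/925]
  300 → disc 3  [load 775/925]
  250 → disc 4 (new)  [load 250/925]
  300 → disc 4  [load 550/925]
  300 → disc 4  [load 850/925]
  125 → disc 2  [load 900/925]
  275 → disc 5 (new)  [load 275/925]
5 discs opened.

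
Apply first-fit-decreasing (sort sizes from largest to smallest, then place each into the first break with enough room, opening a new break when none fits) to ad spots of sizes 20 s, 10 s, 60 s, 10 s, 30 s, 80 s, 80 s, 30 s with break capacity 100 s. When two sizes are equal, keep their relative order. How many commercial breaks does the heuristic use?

4

Sorted descending: 80, 80, 60, 30, 30, 20, 10, 10.
  80 → break 1 (new)  [load 80/100]
  80 → break 2 (new)  [load 80/100]
  60 → break 3 (new)  [load 60/100]
  30 → break 3  [load 90/100]
  30 → break 4 (new)  [load 30/100]
  20 → break 1  [load 100/100]
  10 → break 2  [load 90/100]
  10 → break 2  [load 100/100]
4 commercial breaks opened.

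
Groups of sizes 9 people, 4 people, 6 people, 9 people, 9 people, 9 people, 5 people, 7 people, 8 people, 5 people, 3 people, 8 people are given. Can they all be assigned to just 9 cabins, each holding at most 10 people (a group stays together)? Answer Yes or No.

Yes

A valid assignment using 9 cabins:
  cabin 1: 9 = 9
  cabin 2: 9 = 9
  cabin 3: 9 = 9
  cabin 4: 9 = 9
  cabin 5: 8 = 8
  cabin 6: 8 = 8
  cabin 7: 7 + 3 = 10
  cabin 8: 6 + 4 = 10
  cabin 9: 5 + 5 = 10
Every load is within 10 people, so 9 cabins suffice.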